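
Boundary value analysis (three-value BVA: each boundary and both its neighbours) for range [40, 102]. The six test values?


Range: [40, 102]
Boundaries: just below min, min, min+1, max-1, max, just above max
Values: [39, 40, 41, 101, 102, 103]

[39, 40, 41, 101, 102, 103]


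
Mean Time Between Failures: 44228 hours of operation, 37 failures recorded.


Formula: MTBF = Total operating time / Number of failures
MTBF = 44228 / 37
MTBF = 1195.35 hours

1195.35 hours


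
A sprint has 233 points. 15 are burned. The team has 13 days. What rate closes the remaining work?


Formula: Required rate = Remaining points / Days left
Remaining = 233 - 15 = 218 points
Required rate = 218 / 13 = 16.77 points/day

16.77 points/day


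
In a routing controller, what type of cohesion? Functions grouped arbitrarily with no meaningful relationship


Reasoning: Worst: random grouping
Type: Coincidental cohesion

Coincidental cohesion


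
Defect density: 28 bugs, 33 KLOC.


Defect density = defects / KLOC
Defect density = 28 / 33
Defect density = 0.848 defects/KLOC

0.848 defects/KLOC


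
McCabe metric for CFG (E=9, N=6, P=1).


Formula: V(G) = E - N + 2P
V(G) = 9 - 6 + 2*1
V(G) = 3 + 2
V(G) = 5

5


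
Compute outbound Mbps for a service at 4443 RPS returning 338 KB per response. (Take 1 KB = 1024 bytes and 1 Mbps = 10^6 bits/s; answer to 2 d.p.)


Formula: Mbps = payload_bytes * RPS * 8 / 1e6
Payload per request = 338 KB = 338 * 1024 = 346112 bytes
Total bytes/sec = 346112 * 4443 = 1537775616
Total bits/sec = 1537775616 * 8 = 12302204928
Mbps = 12302204928 / 1e6 = 12302.2

12302.2 Mbps


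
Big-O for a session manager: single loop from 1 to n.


Reasoning: one pass through n items
Complexity: O(n)

O(n)


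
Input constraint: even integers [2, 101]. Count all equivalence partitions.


Constraint: even integers in [2, 101]
Class 1: x < 2 — out-of-range invalid
Class 2: x in [2,101] but odd — wrong type invalid
Class 3: x in [2,101] and even — valid
Class 4: x > 101 — out-of-range invalid
Total equivalence classes: 4

4 equivalence classes


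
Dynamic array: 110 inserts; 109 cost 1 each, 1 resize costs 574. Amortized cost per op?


Formula: Amortized cost = Total cost / Operations
Total cost = (109 * 1) + (1 * 574)
Total cost = 109 + 574 = 683
Amortized = 683 / 110 = 6.2091

6.2091


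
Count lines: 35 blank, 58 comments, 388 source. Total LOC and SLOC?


Total LOC = blank + comment + code
Total LOC = 35 + 58 + 388 = 481
SLOC (source only) = code = 388

Total LOC: 481, SLOC: 388


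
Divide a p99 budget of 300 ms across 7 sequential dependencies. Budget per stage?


Formula: per_stage = total_budget / stages
per_stage = 300 / 7
per_stage = 42.86 ms

42.86 ms


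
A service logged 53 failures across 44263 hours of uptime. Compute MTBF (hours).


Formula: MTBF = Total operating time / Number of failures
MTBF = 44263 / 53
MTBF = 835.15 hours

835.15 hours


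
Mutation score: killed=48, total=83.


Mutation score = killed / total * 100
Mutation score = 48 / 83 * 100
Mutation score = 57.83%

57.83%


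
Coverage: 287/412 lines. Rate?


Coverage = covered / total * 100
Coverage = 287 / 412 * 100
Coverage = 69.66%

69.66%


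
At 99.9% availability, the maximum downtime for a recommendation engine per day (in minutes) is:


Formula: allowed downtime = period * (100 - SLA) / 100
Period (day) = 1440 minutes
Unavailability fraction = (100 - 99.9) / 100
Allowed downtime = 1440 * (100 - 99.9) / 100
Allowed downtime = 1.44 minutes

1.44 minutes


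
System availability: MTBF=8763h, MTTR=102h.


Availability = MTBF / (MTBF + MTTR)
Availability = 8763 / (8763 + 102)
Availability = 8763 / 8865
Availability = 98.8494%

98.8494%


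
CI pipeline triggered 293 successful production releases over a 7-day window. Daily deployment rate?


Formula: deployments per day = releases / days
= 293 / 7
= 41.857 deploys/day
(equivalently, 293.0 deploys/week)

41.857 deploys/day


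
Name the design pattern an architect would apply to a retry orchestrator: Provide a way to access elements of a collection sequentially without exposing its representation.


This matches the Iterator pattern

Iterator


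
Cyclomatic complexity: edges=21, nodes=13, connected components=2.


Formula: V(G) = E - N + 2P
V(G) = 21 - 13 + 2*2
V(G) = 8 + 4
V(G) = 12

12


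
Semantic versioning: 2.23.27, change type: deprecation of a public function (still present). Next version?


Current: 2.23.27
Change category: 'deprecation of a public function (still present)' → minor bump
SemVer rule: minor bump → increment MINOR, reset PATCH to 0 (MAJOR unchanged)
New: 2.24.0

2.24.0


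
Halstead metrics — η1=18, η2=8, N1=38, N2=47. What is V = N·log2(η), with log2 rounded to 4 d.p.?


Formula: V = N * log2(η), where N = N1 + N2 and η = η1 + η2
η = 18 + 8 = 26
N = 38 + 47 = 85
log2(26) ≈ 4.7004
V = 85 * 4.7004 = 399.53

399.53


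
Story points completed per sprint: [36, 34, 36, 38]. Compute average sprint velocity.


Formula: Avg velocity = Total points / Number of sprints
Points: [36, 34, 36, 38]
Sum = 36 + 34 + 36 + 38 = 144
Avg velocity = 144 / 4 = 36.0 points/sprint

36.0 points/sprint


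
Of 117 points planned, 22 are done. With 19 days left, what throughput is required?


Formula: Required rate = Remaining points / Days left
Remaining = 117 - 22 = 95 points
Required rate = 95 / 19 = 5.0 points/day

5.0 points/day


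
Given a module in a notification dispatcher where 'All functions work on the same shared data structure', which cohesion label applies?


Reasoning: Functions share data
Type: Communicational cohesion

Communicational cohesion


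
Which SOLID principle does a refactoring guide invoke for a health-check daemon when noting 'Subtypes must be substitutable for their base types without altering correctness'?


This describes the Liskov Substitution Principle (LSP)

Liskov Substitution Principle (LSP)


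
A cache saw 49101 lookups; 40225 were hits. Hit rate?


Formula: hit rate = hits / (hits + misses) * 100
hit rate = 40225 / (40225 + 8876) * 100
hit rate = 40225 / 49101 * 100
hit rate = 81.92%

81.92%


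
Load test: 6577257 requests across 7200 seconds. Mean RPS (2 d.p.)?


Formula: throughput = requests / seconds
throughput = 6577257 / 7200
throughput = 913.51 requests/second

913.51 requests/second


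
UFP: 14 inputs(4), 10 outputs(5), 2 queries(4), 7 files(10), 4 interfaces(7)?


UFP = EI*4 + EO*5 + EQ*4 + ILF*10 + EIF*7
UFP = 14*4 + 10*5 + 2*4 + 7*10 + 4*7
UFP = 56 + 50 + 8 + 70 + 28
UFP = 212

212


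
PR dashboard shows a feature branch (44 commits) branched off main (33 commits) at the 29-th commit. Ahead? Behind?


Common ancestor: commit #29
feature commits after divergence: 44 - 29 = 15
main commits after divergence: 33 - 29 = 4
feature is 15 commits ahead of main
main is 4 commits ahead of feature

feature ahead: 15, main ahead: 4


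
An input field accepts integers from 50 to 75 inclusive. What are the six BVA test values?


Range: [50, 75]
Boundaries: just below min, min, min+1, max-1, max, just above max
Values: [49, 50, 51, 74, 75, 76]

[49, 50, 51, 74, 75, 76]


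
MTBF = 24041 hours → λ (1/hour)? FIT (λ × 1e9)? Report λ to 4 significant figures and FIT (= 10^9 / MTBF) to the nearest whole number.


Formula: λ = 1 / MTBF; FIT = λ × 1e9 = 1e9 / MTBF
λ = 1 / 24041 ≈ 4.160e-05 failures/hour
FIT = 1e9 / 24041 ≈ 41596 failures per 1e9 hours (nearest whole number)

λ = 4.160e-05 /h, FIT = 41596


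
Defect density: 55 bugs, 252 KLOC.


Defect density = defects / KLOC
Defect density = 55 / 252
Defect density = 0.218 defects/KLOC

0.218 defects/KLOC


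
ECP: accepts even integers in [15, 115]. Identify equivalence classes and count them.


Constraint: even integers in [15, 115]
Class 1: x < 15 — out-of-range invalid
Class 2: x in [15,115] but odd — wrong type invalid
Class 3: x in [15,115] and even — valid
Class 4: x > 115 — out-of-range invalid
Total equivalence classes: 4

4 equivalence classes


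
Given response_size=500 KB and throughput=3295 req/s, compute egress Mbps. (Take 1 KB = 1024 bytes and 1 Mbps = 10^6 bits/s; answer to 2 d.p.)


Formula: Mbps = payload_bytes * RPS * 8 / 1e6
Payload per request = 500 KB = 500 * 1024 = 512000 bytes
Total bytes/sec = 512000 * 3295 = 1687040000
Total bits/sec = 1687040000 * 8 = 13496320000
Mbps = 13496320000 / 1e6 = 13496.32

13496.32 Mbps


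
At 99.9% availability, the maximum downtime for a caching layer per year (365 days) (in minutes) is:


Formula: allowed downtime = period * (100 - SLA) / 100
Period (year (365 days)) = 525600 minutes
Unavailability fraction = (100 - 99.9) / 100
Allowed downtime = 525600 * (100 - 99.9) / 100
Allowed downtime = 525.6 minutes

525.6 minutes


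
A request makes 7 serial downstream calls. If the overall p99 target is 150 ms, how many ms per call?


Formula: per_stage = total_budget / stages
per_stage = 150 / 7
per_stage = 21.43 ms

21.43 ms


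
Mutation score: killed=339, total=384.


Mutation score = killed / total * 100
Mutation score = 339 / 384 * 100
Mutation score = 88.28%

88.28%


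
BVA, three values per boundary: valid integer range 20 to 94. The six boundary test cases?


Range: [20, 94]
Boundaries: just below min, min, min+1, max-1, max, just above max
Values: [19, 20, 21, 93, 94, 95]

[19, 20, 21, 93, 94, 95]


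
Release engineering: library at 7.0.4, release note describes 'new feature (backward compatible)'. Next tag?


Current: 7.0.4
Change category: 'new feature (backward compatible)' → minor bump
SemVer rule: minor bump → increment MINOR, reset PATCH to 0 (MAJOR unchanged)
New: 7.1.0

7.1.0


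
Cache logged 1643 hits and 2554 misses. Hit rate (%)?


Formula: hit rate = hits / (hits + misses) * 100
hit rate = 1643 / (1643 + 2554) * 100
hit rate = 1643 / 4197 * 100
hit rate = 39.15%

39.15%


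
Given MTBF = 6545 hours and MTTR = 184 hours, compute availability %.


Availability = MTBF / (MTBF + MTTR)
Availability = 6545 / (6545 + 184)
Availability = 6545 / 6729
Availability = 97.2656%

97.2656%


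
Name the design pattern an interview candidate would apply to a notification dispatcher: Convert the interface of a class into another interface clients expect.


This matches the Adapter pattern

Adapter


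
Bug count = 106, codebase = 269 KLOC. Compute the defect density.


Defect density = defects / KLOC
Defect density = 106 / 269
Defect density = 0.394 defects/KLOC

0.394 defects/KLOC


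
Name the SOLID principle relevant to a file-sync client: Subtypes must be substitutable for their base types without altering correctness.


This describes the Liskov Substitution Principle (LSP)

Liskov Substitution Principle (LSP)


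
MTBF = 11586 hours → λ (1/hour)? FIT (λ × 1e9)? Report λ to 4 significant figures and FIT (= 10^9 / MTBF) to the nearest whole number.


Formula: λ = 1 / MTBF; FIT = λ × 1e9 = 1e9 / MTBF
λ = 1 / 11586 ≈ 8.631e-05 failures/hour
FIT = 1e9 / 11586 ≈ 86311 failures per 1e9 hours (nearest whole number)

λ = 8.631e-05 /h, FIT = 86311


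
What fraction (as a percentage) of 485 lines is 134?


Coverage = covered / total * 100
Coverage = 134 / 485 * 100
Coverage = 27.63%

27.63%


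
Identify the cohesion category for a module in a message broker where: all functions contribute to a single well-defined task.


Reasoning: Best: single purpose
Type: Functional cohesion

Functional cohesion


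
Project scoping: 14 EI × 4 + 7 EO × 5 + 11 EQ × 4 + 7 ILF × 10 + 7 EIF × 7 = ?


UFP = EI*4 + EO*5 + EQ*4 + ILF*10 + EIF*7
UFP = 14*4 + 7*5 + 11*4 + 7*10 + 7*7
UFP = 56 + 35 + 44 + 70 + 49
UFP = 254

254


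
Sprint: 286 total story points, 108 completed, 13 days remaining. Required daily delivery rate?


Formula: Required rate = Remaining points / Days left
Remaining = 286 - 108 = 178 points
Required rate = 178 / 13 = 13.69 points/day

13.69 points/day


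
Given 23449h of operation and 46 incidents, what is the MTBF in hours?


Formula: MTBF = Total operating time / Number of failures
MTBF = 23449 / 46
MTBF = 509.76 hours

509.76 hours


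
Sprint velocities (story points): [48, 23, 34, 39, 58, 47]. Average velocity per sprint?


Formula: Avg velocity = Total points / Number of sprints
Points: [48, 23, 34, 39, 58, 47]
Sum = 48 + 23 + 34 + 39 + 58 + 47 = 249
Avg velocity = 249 / 6 = 41.5 points/sprint

41.5 points/sprint


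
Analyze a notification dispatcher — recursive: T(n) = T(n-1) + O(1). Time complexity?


Reasoning: linear recursion with constant work per frame
Complexity: O(n)

O(n)


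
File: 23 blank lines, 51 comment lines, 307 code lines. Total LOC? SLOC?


Total LOC = blank + comment + code
Total LOC = 23 + 51 + 307 = 381
SLOC (source only) = code = 307

Total LOC: 381, SLOC: 307


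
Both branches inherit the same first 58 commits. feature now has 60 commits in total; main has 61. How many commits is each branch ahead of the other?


Common ancestor: commit #58
feature commits after divergence: 60 - 58 = 2
main commits after divergence: 61 - 58 = 3
feature is 2 commits ahead of main
main is 3 commits ahead of feature

feature ahead: 2, main ahead: 3


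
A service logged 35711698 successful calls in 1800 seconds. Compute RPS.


Formula: throughput = requests / seconds
throughput = 35711698 / 1800
throughput = 19839.83 requests/second

19839.83 requests/second


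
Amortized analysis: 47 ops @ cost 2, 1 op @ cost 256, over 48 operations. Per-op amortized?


Formula: Amortized cost = Total cost / Operations
Total cost = (47 * 2) + (1 * 256)
Total cost = 94 + 256 = 350
Amortized = 350 / 48 = 7.2917

7.2917


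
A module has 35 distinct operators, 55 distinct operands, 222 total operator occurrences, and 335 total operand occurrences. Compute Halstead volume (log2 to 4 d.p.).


Formula: V = N * log2(η), where N = N1 + N2 and η = η1 + η2
η = 35 + 55 = 90
N = 222 + 335 = 557
log2(90) ≈ 6.4919
V = 557 * 6.4919 = 3615.99

3615.99


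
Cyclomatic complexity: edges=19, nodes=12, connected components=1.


Formula: V(G) = E - N + 2P
V(G) = 19 - 12 + 2*1
V(G) = 7 + 2
V(G) = 9

9


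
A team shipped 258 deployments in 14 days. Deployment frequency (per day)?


Formula: deployments per day = releases / days
= 258 / 14
= 18.429 deploys/day
(equivalently, 129.0 deploys/week)

18.429 deploys/day


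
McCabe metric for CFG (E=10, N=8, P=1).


Formula: V(G) = E - N + 2P
V(G) = 10 - 8 + 2*1
V(G) = 2 + 2
V(G) = 4

4


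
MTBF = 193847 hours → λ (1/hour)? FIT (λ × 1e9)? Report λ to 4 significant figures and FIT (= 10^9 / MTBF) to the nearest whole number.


Formula: λ = 1 / MTBF; FIT = λ × 1e9 = 1e9 / MTBF
λ = 1 / 193847 ≈ 5.159e-06 failures/hour
FIT = 1e9 / 193847 ≈ 5159 failures per 1e9 hours (nearest whole number)

λ = 5.159e-06 /h, FIT = 5159


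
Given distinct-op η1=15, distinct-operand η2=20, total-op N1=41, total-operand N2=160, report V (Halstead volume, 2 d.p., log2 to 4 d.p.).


Formula: V = N * log2(η), where N = N1 + N2 and η = η1 + η2
η = 15 + 20 = 35
N = 41 + 160 = 201
log2(35) ≈ 5.1293
V = 201 * 5.1293 = 1030.99

1030.99


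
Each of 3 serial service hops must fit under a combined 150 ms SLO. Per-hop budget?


Formula: per_stage = total_budget / stages
per_stage = 150 / 3
per_stage = 50.0 ms

50.0 ms


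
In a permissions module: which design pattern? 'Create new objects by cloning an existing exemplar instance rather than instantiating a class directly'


This matches the Prototype pattern

Prototype


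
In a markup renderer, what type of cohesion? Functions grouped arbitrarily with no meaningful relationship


Reasoning: Worst: random grouping
Type: Coincidental cohesion

Coincidental cohesion


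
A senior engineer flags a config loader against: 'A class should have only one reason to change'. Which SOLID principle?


This describes the Single Responsibility Principle (SRP)

Single Responsibility Principle (SRP)


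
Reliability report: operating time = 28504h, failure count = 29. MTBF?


Formula: MTBF = Total operating time / Number of failures
MTBF = 28504 / 29
MTBF = 982.9 hours

982.9 hours


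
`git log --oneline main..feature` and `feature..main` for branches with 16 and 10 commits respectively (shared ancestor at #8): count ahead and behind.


Common ancestor: commit #8
feature commits after divergence: 16 - 8 = 8
main commits after divergence: 10 - 8 = 2
feature is 8 commits ahead of main
main is 2 commits ahead of feature

feature ahead: 8, main ahead: 2


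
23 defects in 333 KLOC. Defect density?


Defect density = defects / KLOC
Defect density = 23 / 333
Defect density = 0.069 defects/KLOC

0.069 defects/KLOC


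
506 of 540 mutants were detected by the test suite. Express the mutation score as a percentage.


Mutation score = killed / total * 100
Mutation score = 506 / 540 * 100
Mutation score = 93.7%

93.7%


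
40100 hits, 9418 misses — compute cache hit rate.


Formula: hit rate = hits / (hits + misses) * 100
hit rate = 40100 / (40100 + 9418) * 100
hit rate = 40100 / 49518 * 100
hit rate = 80.98%

80.98%


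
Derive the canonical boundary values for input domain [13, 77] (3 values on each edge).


Range: [13, 77]
Boundaries: just below min, min, min+1, max-1, max, just above max
Values: [12, 13, 14, 76, 77, 78]

[12, 13, 14, 76, 77, 78]


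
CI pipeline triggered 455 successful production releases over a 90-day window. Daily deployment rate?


Formula: deployments per day = releases / days
= 455 / 90
= 5.056 deploys/day
(equivalently, 35.39 deploys/week)

5.056 deploys/day


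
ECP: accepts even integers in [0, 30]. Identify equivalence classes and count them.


Constraint: even integers in [0, 30]
Class 1: x < 0 — out-of-range invalid
Class 2: x in [0,30] but odd — wrong type invalid
Class 3: x in [0,30] and even — valid
Class 4: x > 30 — out-of-range invalid
Total equivalence classes: 4

4 equivalence classes


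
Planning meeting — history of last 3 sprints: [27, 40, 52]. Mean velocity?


Formula: Avg velocity = Total points / Number of sprints
Points: [27, 40, 52]
Sum = 27 + 40 + 52 = 119
Avg velocity = 119 / 3 = 39.67 points/sprint

39.67 points/sprint


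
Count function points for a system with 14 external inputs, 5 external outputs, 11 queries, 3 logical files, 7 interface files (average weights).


UFP = EI*4 + EO*5 + EQ*4 + ILF*10 + EIF*7
UFP = 14*4 + 5*5 + 11*4 + 3*10 + 7*7
UFP = 56 + 25 + 44 + 30 + 49
UFP = 204

204


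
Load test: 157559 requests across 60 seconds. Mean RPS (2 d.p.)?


Formula: throughput = requests / seconds
throughput = 157559 / 60
throughput = 2625.98 requests/second

2625.98 requests/second


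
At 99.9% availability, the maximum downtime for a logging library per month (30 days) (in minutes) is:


Formula: allowed downtime = period * (100 - SLA) / 100
Period (month (30 days)) = 43200 minutes
Unavailability fraction = (100 - 99.9) / 100
Allowed downtime = 43200 * (100 - 99.9) / 100
Allowed downtime = 43.2 minutes

43.2 minutes


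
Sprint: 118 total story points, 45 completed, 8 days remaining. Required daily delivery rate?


Formula: Required rate = Remaining points / Days left
Remaining = 118 - 45 = 73 points
Required rate = 73 / 8 = 9.13 points/day

9.13 points/day


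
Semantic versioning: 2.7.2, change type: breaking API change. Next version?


Current: 2.7.2
Change category: 'breaking API change' → major bump
SemVer rule: major bump → increment MAJOR, reset MINOR and PATCH to 0
New: 3.0.0

3.0.0


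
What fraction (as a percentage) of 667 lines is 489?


Coverage = covered / total * 100
Coverage = 489 / 667 * 100
Coverage = 73.31%

73.31%


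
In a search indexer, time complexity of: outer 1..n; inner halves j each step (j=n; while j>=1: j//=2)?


Reasoning: n times log n
Complexity: O(n log n)

O(n log n)


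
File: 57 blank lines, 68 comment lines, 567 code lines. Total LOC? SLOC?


Total LOC = blank + comment + code
Total LOC = 57 + 68 + 567 = 692
SLOC (source only) = code = 567

Total LOC: 692, SLOC: 567


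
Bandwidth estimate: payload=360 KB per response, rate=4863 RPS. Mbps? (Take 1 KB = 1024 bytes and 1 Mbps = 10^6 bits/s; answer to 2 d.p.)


Formula: Mbps = payload_bytes * RPS * 8 / 1e6
Payload per request = 360 KB = 360 * 1024 = 368640 bytes
Total bytes/sec = 368640 * 4863 = 1792696320
Total bits/sec = 1792696320 * 8 = 14341570560
Mbps = 14341570560 / 1e6 = 14341.57

14341.57 Mbps


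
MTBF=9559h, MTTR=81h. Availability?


Availability = MTBF / (MTBF + MTTR)
Availability = 9559 / (9559 + 81)
Availability = 9559 / 9640
Availability = 99.1598%

99.1598%


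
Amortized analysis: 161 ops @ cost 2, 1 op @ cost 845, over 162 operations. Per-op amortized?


Formula: Amortized cost = Total cost / Operations
Total cost = (161 * 2) + (1 * 845)
Total cost = 322 + 845 = 1167
Amortized = 1167 / 162 = 7.2037

7.2037


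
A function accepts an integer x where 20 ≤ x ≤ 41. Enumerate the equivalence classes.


Valid range: [20, 41]
Class 1: x < 20 — invalid
Class 2: 20 ≤ x ≤ 41 — valid
Class 3: x > 41 — invalid
Total equivalence classes: 3

3 equivalence classes


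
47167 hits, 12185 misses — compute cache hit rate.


Formula: hit rate = hits / (hits + misses) * 100
hit rate = 47167 / (47167 + 12185) * 100
hit rate = 47167 / 59352 * 100
hit rate = 79.47%

79.47%


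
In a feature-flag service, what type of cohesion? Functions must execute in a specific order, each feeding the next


Reasoning: Output of one is input to next
Type: Sequential cohesion

Sequential cohesion


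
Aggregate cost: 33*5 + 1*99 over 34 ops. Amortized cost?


Formula: Amortized cost = Total cost / Operations
Total cost = (33 * 5) + (1 * 99)
Total cost = 165 + 99 = 264
Amortized = 264 / 34 = 7.7647

7.7647


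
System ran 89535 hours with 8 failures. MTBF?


Formula: MTBF = Total operating time / Number of failures
MTBF = 89535 / 8
MTBF = 11191.88 hours

11191.88 hours


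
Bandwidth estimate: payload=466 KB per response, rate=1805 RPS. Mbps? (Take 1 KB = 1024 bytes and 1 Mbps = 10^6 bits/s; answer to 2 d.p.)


Formula: Mbps = payload_bytes * RPS * 8 / 1e6
Payload per request = 466 KB = 466 * 1024 = 477184 bytes
Total bytes/sec = 477184 * 1805 = 861317120
Total bits/sec = 861317120 * 8 = 6890536960
Mbps = 6890536960 / 1e6 = 6890.54

6890.54 Mbps


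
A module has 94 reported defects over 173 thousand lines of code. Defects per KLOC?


Defect density = defects / KLOC
Defect density = 94 / 173
Defect density = 0.543 defects/KLOC

0.543 defects/KLOC


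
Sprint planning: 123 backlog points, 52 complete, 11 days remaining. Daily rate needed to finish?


Formula: Required rate = Remaining points / Days left
Remaining = 123 - 52 = 71 points
Required rate = 71 / 11 = 6.45 points/day

6.45 points/day


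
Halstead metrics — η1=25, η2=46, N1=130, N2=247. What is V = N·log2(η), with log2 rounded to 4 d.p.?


Formula: V = N * log2(η), where N = N1 + N2 and η = η1 + η2
η = 25 + 46 = 71
N = 130 + 247 = 377
log2(71) ≈ 6.1497
V = 377 * 6.1497 = 2318.44

2318.44


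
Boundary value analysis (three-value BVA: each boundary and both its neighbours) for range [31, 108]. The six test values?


Range: [31, 108]
Boundaries: just below min, min, min+1, max-1, max, just above max
Values: [30, 31, 32, 107, 108, 109]

[30, 31, 32, 107, 108, 109]


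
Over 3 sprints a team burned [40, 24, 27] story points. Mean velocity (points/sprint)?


Formula: Avg velocity = Total points / Number of sprints
Points: [40, 24, 27]
Sum = 40 + 24 + 27 = 91
Avg velocity = 91 / 3 = 30.33 points/sprint

30.33 points/sprint


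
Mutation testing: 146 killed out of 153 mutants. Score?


Mutation score = killed / total * 100
Mutation score = 146 / 153 * 100
Mutation score = 95.42%

95.42%


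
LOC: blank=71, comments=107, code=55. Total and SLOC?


Total LOC = blank + comment + code
Total LOC = 71 + 107 + 55 = 233
SLOC (source only) = code = 55

Total LOC: 233, SLOC: 55


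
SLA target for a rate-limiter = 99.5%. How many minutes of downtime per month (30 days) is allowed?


Formula: allowed downtime = period * (100 - SLA) / 100
Period (month (30 days)) = 43200 minutes
Unavailability fraction = (100 - 99.5) / 100
Allowed downtime = 43200 * (100 - 99.5) / 100
Allowed downtime = 216.0 minutes

216.0 minutes


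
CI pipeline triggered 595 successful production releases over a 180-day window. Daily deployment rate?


Formula: deployments per day = releases / days
= 595 / 180
= 3.306 deploys/day
(equivalently, 23.14 deploys/week)

3.306 deploys/day


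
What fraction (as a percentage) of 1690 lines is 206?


Coverage = covered / total * 100
Coverage = 206 / 1690 * 100
Coverage = 12.19%

12.19%


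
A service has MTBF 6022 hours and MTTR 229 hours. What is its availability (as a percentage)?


Availability = MTBF / (MTBF + MTTR)
Availability = 6022 / (6022 + 229)
Availability = 6022 / 6251
Availability = 96.3366%

96.3366%


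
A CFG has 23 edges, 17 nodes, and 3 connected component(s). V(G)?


Formula: V(G) = E - N + 2P
V(G) = 23 - 17 + 2*3
V(G) = 6 + 6
V(G) = 12

12


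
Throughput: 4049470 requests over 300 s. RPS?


Formula: throughput = requests / seconds
throughput = 4049470 / 300
throughput = 13498.23 requests/second

13498.23 requests/second


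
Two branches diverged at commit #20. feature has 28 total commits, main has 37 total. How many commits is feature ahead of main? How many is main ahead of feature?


Common ancestor: commit #20
feature commits after divergence: 28 - 20 = 8
main commits after divergence: 37 - 20 = 17
feature is 8 commits ahead of main
main is 17 commits ahead of feature

feature ahead: 8, main ahead: 17


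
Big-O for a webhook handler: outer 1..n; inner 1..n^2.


Reasoning: n times n^2
Complexity: O(n^3)

O(n^3)


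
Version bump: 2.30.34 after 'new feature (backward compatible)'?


Current: 2.30.34
Change category: 'new feature (backward compatible)' → minor bump
SemVer rule: minor bump → increment MINOR, reset PATCH to 0 (MAJOR unchanged)
New: 2.31.0

2.31.0


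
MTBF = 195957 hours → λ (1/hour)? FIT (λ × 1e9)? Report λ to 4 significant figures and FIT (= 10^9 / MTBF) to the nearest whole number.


Formula: λ = 1 / MTBF; FIT = λ × 1e9 = 1e9 / MTBF
λ = 1 / 195957 ≈ 5.103e-06 failures/hour
FIT = 1e9 / 195957 ≈ 5103 failures per 1e9 hours (nearest whole number)

λ = 5.103e-06 /h, FIT = 5103


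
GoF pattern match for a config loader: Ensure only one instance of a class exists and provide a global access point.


This matches the Singleton pattern

Singleton


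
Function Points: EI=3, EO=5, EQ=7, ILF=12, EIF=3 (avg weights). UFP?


UFP = EI*4 + EO*5 + EQ*4 + ILF*10 + EIF*7
UFP = 3*4 + 5*5 + 7*4 + 12*10 + 3*7
UFP = 12 + 25 + 28 + 120 + 21
UFP = 206

206


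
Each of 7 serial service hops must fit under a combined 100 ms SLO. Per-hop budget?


Formula: per_stage = total_budget / stages
per_stage = 100 / 7
per_stage = 14.29 ms

14.29 ms


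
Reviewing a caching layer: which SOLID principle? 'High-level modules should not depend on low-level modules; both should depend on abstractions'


This describes the Dependency Inversion Principle (DIP)

Dependency Inversion Principle (DIP)


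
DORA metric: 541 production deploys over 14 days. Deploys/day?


Formula: deployments per day = releases / days
= 541 / 14
= 38.643 deploys/day
(equivalently, 270.5 deploys/week)

38.643 deploys/day


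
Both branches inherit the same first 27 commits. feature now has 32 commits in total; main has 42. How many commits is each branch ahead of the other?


Common ancestor: commit #27
feature commits after divergence: 32 - 27 = 5
main commits after divergence: 42 - 27 = 15
feature is 5 commits ahead of main
main is 15 commits ahead of feature

feature ahead: 5, main ahead: 15


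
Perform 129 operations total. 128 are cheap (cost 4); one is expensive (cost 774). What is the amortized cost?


Formula: Amortized cost = Total cost / Operations
Total cost = (128 * 4) + (1 * 774)
Total cost = 512 + 774 = 1286
Amortized = 1286 / 129 = 9.969

9.969


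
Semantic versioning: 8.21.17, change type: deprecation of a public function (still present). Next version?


Current: 8.21.17
Change category: 'deprecation of a public function (still present)' → minor bump
SemVer rule: minor bump → increment MINOR, reset PATCH to 0 (MAJOR unchanged)
New: 8.22.0

8.22.0


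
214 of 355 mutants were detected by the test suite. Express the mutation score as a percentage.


Mutation score = killed / total * 100
Mutation score = 214 / 355 * 100
Mutation score = 60.28%

60.28%


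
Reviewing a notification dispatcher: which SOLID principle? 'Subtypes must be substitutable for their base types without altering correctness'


This describes the Liskov Substitution Principle (LSP)

Liskov Substitution Principle (LSP)


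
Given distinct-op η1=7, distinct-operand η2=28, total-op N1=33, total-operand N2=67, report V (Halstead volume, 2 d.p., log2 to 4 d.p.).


Formula: V = N * log2(η), where N = N1 + N2 and η = η1 + η2
η = 7 + 28 = 35
N = 33 + 67 = 100
log2(35) ≈ 5.1293
V = 100 * 5.1293 = 512.93

512.93


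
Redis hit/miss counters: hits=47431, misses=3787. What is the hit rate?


Formula: hit rate = hits / (hits + misses) * 100
hit rate = 47431 / (47431 + 3787) * 100
hit rate = 47431 / 51218 * 100
hit rate = 92.61%

92.61%


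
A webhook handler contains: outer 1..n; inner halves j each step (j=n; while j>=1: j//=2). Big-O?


Reasoning: n times log n
Complexity: O(n log n)

O(n log n)


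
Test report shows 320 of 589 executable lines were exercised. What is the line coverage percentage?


Coverage = covered / total * 100
Coverage = 320 / 589 * 100
Coverage = 54.33%

54.33%


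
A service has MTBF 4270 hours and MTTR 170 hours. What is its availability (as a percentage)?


Availability = MTBF / (MTBF + MTTR)
Availability = 4270 / (4270 + 170)
Availability = 4270 / 4440
Availability = 96.1712%

96.1712%


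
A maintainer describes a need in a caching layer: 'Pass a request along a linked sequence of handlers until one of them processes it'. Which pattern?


This matches the Chain of Responsibility pattern

Chain of Responsibility


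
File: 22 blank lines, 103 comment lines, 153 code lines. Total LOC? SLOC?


Total LOC = blank + comment + code
Total LOC = 22 + 103 + 153 = 278
SLOC (source only) = code = 153

Total LOC: 278, SLOC: 153


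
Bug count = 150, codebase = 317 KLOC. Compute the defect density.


Defect density = defects / KLOC
Defect density = 150 / 317
Defect density = 0.473 defects/KLOC

0.473 defects/KLOC


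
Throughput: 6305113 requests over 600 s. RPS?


Formula: throughput = requests / seconds
throughput = 6305113 / 600
throughput = 10508.52 requests/second

10508.52 requests/second


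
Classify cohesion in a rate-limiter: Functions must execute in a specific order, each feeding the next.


Reasoning: Output of one is input to next
Type: Sequential cohesion

Sequential cohesion


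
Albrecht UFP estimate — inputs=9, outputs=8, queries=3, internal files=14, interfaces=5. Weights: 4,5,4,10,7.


UFP = EI*4 + EO*5 + EQ*4 + ILF*10 + EIF*7
UFP = 9*4 + 8*5 + 3*4 + 14*10 + 5*7
UFP = 36 + 40 + 12 + 140 + 35
UFP = 263

263


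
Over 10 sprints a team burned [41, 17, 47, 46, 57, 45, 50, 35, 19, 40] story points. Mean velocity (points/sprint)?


Formula: Avg velocity = Total points / Number of sprints
Points: [41, 17, 47, 46, 57, 45, 50, 35, 19, 40]
Sum = 41 + 17 + 47 + 46 + 57 + 45 + 50 + 35 + 19 + 40 = 397
Avg velocity = 397 / 10 = 39.7 points/sprint

39.7 points/sprint


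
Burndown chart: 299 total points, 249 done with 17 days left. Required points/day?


Formula: Required rate = Remaining points / Days left
Remaining = 299 - 249 = 50 points
Required rate = 50 / 17 = 2.94 points/day

2.94 points/day


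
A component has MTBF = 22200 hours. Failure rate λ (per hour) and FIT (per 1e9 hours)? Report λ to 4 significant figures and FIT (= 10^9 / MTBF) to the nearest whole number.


Formula: λ = 1 / MTBF; FIT = λ × 1e9 = 1e9 / MTBF
λ = 1 / 22200 ≈ 4.505e-05 failures/hour
FIT = 1e9 / 22200 ≈ 45045 failures per 1e9 hours (nearest whole number)

λ = 4.505e-05 /h, FIT = 45045


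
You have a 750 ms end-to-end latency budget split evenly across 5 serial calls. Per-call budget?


Formula: per_stage = total_budget / stages
per_stage = 750 / 5
per_stage = 150.0 ms

150.0 ms


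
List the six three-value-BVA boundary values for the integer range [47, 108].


Range: [47, 108]
Boundaries: just below min, min, min+1, max-1, max, just above max
Values: [46, 47, 48, 107, 108, 109]

[46, 47, 48, 107, 108, 109]


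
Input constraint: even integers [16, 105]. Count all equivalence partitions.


Constraint: even integers in [16, 105]
Class 1: x < 16 — out-of-range invalid
Class 2: x in [16,105] but odd — wrong type invalid
Class 3: x in [16,105] and even — valid
Class 4: x > 105 — out-of-range invalid
Total equivalence classes: 4

4 equivalence classes


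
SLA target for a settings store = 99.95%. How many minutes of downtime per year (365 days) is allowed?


Formula: allowed downtime = period * (100 - SLA) / 100
Period (year (365 days)) = 525600 minutes
Unavailability fraction = (100 - 99.95) / 100
Allowed downtime = 525600 * (100 - 99.95) / 100
Allowed downtime = 262.8 minutes

262.8 minutes


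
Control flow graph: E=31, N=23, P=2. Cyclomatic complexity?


Formula: V(G) = E - N + 2P
V(G) = 31 - 23 + 2*2
V(G) = 8 + 4
V(G) = 12

12


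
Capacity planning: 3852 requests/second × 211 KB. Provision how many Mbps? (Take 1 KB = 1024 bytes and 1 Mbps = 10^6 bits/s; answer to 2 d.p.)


Formula: Mbps = payload_bytes * RPS * 8 / 1e6
Payload per request = 211 KB = 211 * 1024 = 216064 bytes
Total bytes/sec = 216064 * 3852 = 832278528
Total bits/sec = 832278528 * 8 = 6658228224
Mbps = 6658228224 / 1e6 = 6658.23

6658.23 Mbps


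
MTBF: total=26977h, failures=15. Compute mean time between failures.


Formula: MTBF = Total operating time / Number of failures
MTBF = 26977 / 15
MTBF = 1798.47 hours

1798.47 hours


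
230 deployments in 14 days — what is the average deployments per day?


Formula: deployments per day = releases / days
= 230 / 14
= 16.429 deploys/day
(equivalently, 115.0 deploys/week)

16.429 deploys/day


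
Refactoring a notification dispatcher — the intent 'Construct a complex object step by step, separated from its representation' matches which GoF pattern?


This matches the Builder pattern

Builder


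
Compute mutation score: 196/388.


Mutation score = killed / total * 100
Mutation score = 196 / 388 * 100
Mutation score = 50.52%

50.52%


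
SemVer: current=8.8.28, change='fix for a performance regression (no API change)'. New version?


Current: 8.8.28
Change category: 'fix for a performance regression (no API change)' → patch bump
SemVer rule: patch bump → increment PATCH (MAJOR and MINOR unchanged)
New: 8.8.29

8.8.29


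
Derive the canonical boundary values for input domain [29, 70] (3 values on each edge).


Range: [29, 70]
Boundaries: just below min, min, min+1, max-1, max, just above max
Values: [28, 29, 30, 69, 70, 71]

[28, 29, 30, 69, 70, 71]


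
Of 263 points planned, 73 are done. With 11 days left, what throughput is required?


Formula: Required rate = Remaining points / Days left
Remaining = 263 - 73 = 190 points
Required rate = 190 / 11 = 17.27 points/day

17.27 points/day


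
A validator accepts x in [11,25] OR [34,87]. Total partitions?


Valid ranges: [11,25] and [34,87]
Class 1: x < 11 — invalid
Class 2: 11 ≤ x ≤ 25 — valid
Class 3: 25 < x < 34 — invalid (gap between ranges)
Class 4: 34 ≤ x ≤ 87 — valid
Class 5: x > 87 — invalid
Total equivalence classes: 5

5 equivalence classes


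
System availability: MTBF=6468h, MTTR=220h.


Availability = MTBF / (MTBF + MTTR)
Availability = 6468 / (6468 + 220)
Availability = 6468 / 6688
Availability = 96.7105%

96.7105%


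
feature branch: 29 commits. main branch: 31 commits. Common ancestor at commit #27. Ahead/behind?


Common ancestor: commit #27
feature commits after divergence: 29 - 27 = 2
main commits after divergence: 31 - 27 = 4
feature is 2 commits ahead of main
main is 4 commits ahead of feature

feature ahead: 2, main ahead: 4


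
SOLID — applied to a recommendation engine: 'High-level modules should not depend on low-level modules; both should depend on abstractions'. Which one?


This describes the Dependency Inversion Principle (DIP)

Dependency Inversion Principle (DIP)


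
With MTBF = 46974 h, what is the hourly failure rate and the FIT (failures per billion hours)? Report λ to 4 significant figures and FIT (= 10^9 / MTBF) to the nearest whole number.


Formula: λ = 1 / MTBF; FIT = λ × 1e9 = 1e9 / MTBF
λ = 1 / 46974 ≈ 2.129e-05 failures/hour
FIT = 1e9 / 46974 ≈ 21288 failures per 1e9 hours (nearest whole number)

λ = 2.129e-05 /h, FIT = 21288


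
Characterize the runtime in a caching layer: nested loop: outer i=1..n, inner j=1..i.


Reasoning: triangle: n(n+1)/2 ~ n^2/2
Complexity: O(n^2)

O(n^2)


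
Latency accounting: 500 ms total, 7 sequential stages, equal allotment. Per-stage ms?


Formula: per_stage = total_budget / stages
per_stage = 500 / 7
per_stage = 71.43 ms

71.43 ms


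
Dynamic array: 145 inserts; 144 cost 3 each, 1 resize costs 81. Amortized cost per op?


Formula: Amortized cost = Total cost / Operations
Total cost = (144 * 3) + (1 * 81)
Total cost = 432 + 81 = 513
Amortized = 513 / 145 = 3.5379

3.5379


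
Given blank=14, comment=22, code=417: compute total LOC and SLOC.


Total LOC = blank + comment + code
Total LOC = 14 + 22 + 417 = 453
SLOC (source only) = code = 417

Total LOC: 453, SLOC: 417


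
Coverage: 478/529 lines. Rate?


Coverage = covered / total * 100
Coverage = 478 / 529 * 100
Coverage = 90.36%

90.36%


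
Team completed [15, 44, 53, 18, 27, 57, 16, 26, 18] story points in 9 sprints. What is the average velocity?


Formula: Avg velocity = Total points / Number of sprints
Points: [15, 44, 53, 18, 27, 57, 16, 26, 18]
Sum = 15 + 44 + 53 + 18 + 27 + 57 + 16 + 26 + 18 = 274
Avg velocity = 274 / 9 = 30.44 points/sprint

30.44 points/sprint


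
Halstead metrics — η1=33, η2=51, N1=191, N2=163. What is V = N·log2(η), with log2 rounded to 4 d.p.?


Formula: V = N * log2(η), where N = N1 + N2 and η = η1 + η2
η = 33 + 51 = 84
N = 191 + 163 = 354
log2(84) ≈ 6.3923
V = 354 * 6.3923 = 2262.87

2262.87


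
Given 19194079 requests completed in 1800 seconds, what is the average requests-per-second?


Formula: throughput = requests / seconds
throughput = 19194079 / 1800
throughput = 10663.38 requests/second

10663.38 requests/second


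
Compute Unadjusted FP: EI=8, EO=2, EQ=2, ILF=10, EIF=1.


UFP = EI*4 + EO*5 + EQ*4 + ILF*10 + EIF*7
UFP = 8*4 + 2*5 + 2*4 + 10*10 + 1*7
UFP = 32 + 10 + 8 + 100 + 7
UFP = 157

157


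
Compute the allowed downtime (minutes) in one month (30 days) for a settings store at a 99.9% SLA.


Formula: allowed downtime = period * (100 - SLA) / 100
Period (month (30 days)) = 43200 minutes
Unavailability fraction = (100 - 99.9) / 100
Allowed downtime = 43200 * (100 - 99.9) / 100
Allowed downtime = 43.2 minutes

43.2 minutes


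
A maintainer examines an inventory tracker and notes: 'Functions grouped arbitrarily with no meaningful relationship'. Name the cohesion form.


Reasoning: Worst: random grouping
Type: Coincidental cohesion

Coincidental cohesion
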